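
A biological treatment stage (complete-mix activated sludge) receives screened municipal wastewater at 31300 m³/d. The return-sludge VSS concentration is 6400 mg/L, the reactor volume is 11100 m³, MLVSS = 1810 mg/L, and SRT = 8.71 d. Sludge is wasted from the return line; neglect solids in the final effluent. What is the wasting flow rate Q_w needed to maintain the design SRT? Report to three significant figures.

Wasting from the return line (neglecting effluent solids): Q_w = V·X / (θ_c·X_r) = 11100 × 1810 / (8.71 × 6400) = 360.4 m³/d.

Q_w ≈ 360 m³/d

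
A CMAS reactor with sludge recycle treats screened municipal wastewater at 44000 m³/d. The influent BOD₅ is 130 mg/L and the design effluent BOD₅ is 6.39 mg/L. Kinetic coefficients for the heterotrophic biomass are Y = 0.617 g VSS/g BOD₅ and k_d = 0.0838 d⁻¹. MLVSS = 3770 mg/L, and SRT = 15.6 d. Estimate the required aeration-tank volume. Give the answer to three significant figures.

V ≈ 6020 m³

From the SRT design equation V = Y Q (S₀−S) θ_c / [X (1 + k_d θ_c)] = 0.617 × 44000 × (130 − 6.39) × 15.6 / [3770 × (1 + 0.0838 × 15.6)] = 5.23×10^7 / 8698 = 6018 m³.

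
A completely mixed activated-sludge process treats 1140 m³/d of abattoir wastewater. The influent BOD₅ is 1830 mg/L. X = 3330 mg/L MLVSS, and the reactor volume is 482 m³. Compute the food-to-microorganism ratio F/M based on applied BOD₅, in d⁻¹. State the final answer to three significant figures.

F/M ≈ 1.30 d⁻¹

Food-to-microorganism ratio F/M = Q S₀ / (V X) = 1140 × 1830 / (482.0 × 3330) = 1.300 d⁻¹.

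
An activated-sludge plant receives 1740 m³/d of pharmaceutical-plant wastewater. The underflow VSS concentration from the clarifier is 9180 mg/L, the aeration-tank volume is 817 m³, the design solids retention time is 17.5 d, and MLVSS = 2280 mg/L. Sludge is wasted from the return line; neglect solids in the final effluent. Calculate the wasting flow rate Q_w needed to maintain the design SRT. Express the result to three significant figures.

Q_w = (V·X)/(θ_c X_r) = 817.0 × 2280 / (17.5 × 9180) = 11.60 m³/d.

Q_w ≈ 11.6 m³/d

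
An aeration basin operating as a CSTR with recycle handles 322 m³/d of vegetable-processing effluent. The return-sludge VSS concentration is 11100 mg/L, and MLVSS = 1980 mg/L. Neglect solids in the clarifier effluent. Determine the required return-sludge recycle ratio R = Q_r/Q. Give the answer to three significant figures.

R = Q_r/Q = X/(X_r − X) = 1980 / (11100 − 1980) = 0.2171.

R ≈ 0.217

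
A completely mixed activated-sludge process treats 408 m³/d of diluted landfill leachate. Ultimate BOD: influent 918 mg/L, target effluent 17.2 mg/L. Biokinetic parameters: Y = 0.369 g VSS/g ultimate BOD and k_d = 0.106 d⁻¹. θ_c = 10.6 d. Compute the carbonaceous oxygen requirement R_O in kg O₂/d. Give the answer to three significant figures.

The observed yield is Y_obs = Y/(1 + k_d·θ_c) = 0.369 / (1 + 0.106 × 10.6) = 0.369 / 2.124 = 0.1738 g VSS per g ultimate BOD removed.
Mass of ultimate BOD removed per day: Q(S₀ − S) = 408 × 900.8 g/m³ = 367.5 kg/d.
Net sludge production P_X = 0.1738 × 367.5 = 63.86 kg VSS/d.
R_O = Q·(S₀ − S) − 1.42·P_X = 367.5 − 1.42 × 63.86 = 276.8 kg O₂/d.

R_O ≈ 277 kg O₂/d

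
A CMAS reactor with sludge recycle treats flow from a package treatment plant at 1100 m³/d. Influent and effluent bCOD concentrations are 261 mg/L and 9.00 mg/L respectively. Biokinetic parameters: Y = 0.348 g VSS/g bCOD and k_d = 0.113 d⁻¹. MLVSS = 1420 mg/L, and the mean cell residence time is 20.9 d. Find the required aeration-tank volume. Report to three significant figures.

V ≈ 422 m³

Rearranging the biomass balance for a CMAS with decay, V = Y·Q·ΔS·θ_c / [X·(1+k_d θ_c)] = 0.348 × 1100 × (261 − 9.00) × 20.9 / [1420 × (1 + 0.113 × 20.9)] = 2.02×10^6 / 4774 = 422.3 m³.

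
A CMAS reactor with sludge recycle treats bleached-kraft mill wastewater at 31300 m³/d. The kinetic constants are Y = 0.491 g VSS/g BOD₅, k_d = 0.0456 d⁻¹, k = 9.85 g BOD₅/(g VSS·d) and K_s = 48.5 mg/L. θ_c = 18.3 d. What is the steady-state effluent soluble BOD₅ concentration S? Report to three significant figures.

S ≈ 1.03 mg/L

Effluent substrate depends only on kinetics and SRT: S = K_s(1 + k_d θ_c) / [θ_c(Yk − k_d) − 1] = 48.5 × (1 + 0.0456 × 18.3) / [18.3 × (0.491 × 9.85 − 0.0456) − 1] = 88.97 / 86.67 = 1.027 mg/L.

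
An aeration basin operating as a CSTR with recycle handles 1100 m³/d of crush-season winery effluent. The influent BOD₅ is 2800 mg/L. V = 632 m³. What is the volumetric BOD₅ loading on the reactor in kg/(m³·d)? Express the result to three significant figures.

L_v ≈ 4.87 kg BOD₅/(m³·d)

L_v = Q S₀ / V = 1100 × 2800 × 10⁻³ / 632.0 = 4.873 kg/(m³·d).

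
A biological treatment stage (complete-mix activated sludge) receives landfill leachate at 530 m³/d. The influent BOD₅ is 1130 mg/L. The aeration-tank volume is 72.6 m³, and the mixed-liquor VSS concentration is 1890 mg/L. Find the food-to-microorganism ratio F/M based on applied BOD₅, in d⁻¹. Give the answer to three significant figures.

F/M = Q·S₀ / (V·X) = 530 × 1130 / (72.60 × 1890) = 4.365 g BOD₅·(g VSS·d)⁻¹.

F/M ≈ 4.36 d⁻¹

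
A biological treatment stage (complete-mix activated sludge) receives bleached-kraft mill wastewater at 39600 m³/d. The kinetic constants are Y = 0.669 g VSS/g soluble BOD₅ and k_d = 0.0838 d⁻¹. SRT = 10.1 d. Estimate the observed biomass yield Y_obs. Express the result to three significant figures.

Y_obs = Y / (1 + k_d θ_c) = 0.669 / (1 + 0.0838 × 10.1) = 0.669 / 1.846 = 0.3623.

Y_obs ≈ 0.362 g VSS/g soluble BOD₅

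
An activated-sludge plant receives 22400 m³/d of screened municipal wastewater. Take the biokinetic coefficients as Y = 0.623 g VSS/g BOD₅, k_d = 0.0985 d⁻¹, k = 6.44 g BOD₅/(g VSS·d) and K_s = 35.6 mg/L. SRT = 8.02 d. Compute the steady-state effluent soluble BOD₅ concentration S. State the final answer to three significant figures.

S ≈ 2.10 mg/L

From the Monod/SRT balance for a CMAS, S = K_s·(1+k_d θ_c)/[θ_c·(Y k − k_d) − 1] = 35.6 × (1 + 0.0985 × 8.02) / [8.02 × (0.623 × 6.44 − 0.0985) − 1] = 63.72 / 30.39 = 2.097 mg/L.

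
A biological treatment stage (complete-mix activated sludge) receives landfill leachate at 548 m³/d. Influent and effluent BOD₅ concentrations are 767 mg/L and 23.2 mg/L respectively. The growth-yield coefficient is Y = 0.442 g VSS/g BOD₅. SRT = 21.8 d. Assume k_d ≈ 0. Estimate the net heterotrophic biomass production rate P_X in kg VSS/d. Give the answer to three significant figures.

P_X ≈ 180 kg VSS/d

Since k_d ≈ 0, Y_obs = Y = 0.442 g VSS/g BOD₅.
ΔS = 767 − 23.2 = 743.8 mg/L, so the substrate removal rate is 548 × 743.8/1000 = 407.6 kg BOD₅/d.
Biomass produced: P_X = Y_obs·Q·ΔS = 0.4420 × 407.6 ≈ 180.2 kg VSS/d.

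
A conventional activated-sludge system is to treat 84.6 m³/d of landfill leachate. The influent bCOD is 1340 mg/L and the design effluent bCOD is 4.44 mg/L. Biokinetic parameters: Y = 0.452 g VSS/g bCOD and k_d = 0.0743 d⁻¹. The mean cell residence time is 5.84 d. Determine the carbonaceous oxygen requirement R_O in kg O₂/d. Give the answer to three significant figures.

Y_obs = Y / (1 + k_d θ_c) = 0.452 / (1 + 0.0743 × 5.84) = 0.452 / 1.434 = 0.3152.
Q·(S₀ − S) = 84.6 × (1340 − 4.44) × 10⁻³ = 113.0 kg/d removed.
P_X = Y_obs·Q·(S₀ − S) = 0.3152 × 113.0 = 35.62 kg VSS/d.
R_O = Q·(S₀ − S) − 1.42·P_X = 113.0 − 1.42 × 35.62 = 62.41 kg O₂/d.

R_O ≈ 62.4 kg O₂/d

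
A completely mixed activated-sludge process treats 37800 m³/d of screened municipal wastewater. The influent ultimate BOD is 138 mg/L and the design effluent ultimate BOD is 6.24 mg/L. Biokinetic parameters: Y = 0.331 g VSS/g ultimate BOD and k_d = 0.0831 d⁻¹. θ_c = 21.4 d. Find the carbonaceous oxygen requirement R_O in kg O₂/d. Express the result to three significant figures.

R_O ≈ 4140 kg O₂/d

Correct the yield for decay: Y_obs = Y/(1 + k_d θ_c) = 0.331 / (1 + 0.0831 × 21.4) = 0.331 / 2.778 = 0.1191.
Substrate removed = Q·(S₀ − S) = 37800 m³/d × (138 − 6.24) g/m³ = 4.98×10^6 g/d = 4981 kg/d.
Net sludge production P_X = 0.1191 × 4981 = 593.4 kg VSS/d.
R_O = Q·ΔS − 1.42 P_X = 4981 − 842.6 = 4138 kg O₂/d.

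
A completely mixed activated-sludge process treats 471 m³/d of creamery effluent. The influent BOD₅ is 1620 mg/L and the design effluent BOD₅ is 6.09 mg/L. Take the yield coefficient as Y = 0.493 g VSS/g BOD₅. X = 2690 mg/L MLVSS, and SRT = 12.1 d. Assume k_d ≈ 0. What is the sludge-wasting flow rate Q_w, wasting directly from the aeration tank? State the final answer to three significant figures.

With k_d = 0 the design equation reduces to V = Y Q (S₀−S) θ_c / X = 0.493 × 471 × (1620 − 6.09) × 12.1 / 2690 = 1686 m³.
With mixed-liquor wasting, θ_c = V/Q_w, so Q_w = V/θ_c = 1686/12.1 = 139.3 m³/d.

Q_w ≈ 139 m³/d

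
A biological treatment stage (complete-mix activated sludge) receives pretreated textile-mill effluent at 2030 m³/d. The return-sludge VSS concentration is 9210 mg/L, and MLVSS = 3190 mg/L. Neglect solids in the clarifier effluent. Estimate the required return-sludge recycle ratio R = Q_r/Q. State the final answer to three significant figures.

R ≈ 0.530

R = Q_r/Q = X/(X_r − X) = 3190 / (9210 − 3190) = 0.5299.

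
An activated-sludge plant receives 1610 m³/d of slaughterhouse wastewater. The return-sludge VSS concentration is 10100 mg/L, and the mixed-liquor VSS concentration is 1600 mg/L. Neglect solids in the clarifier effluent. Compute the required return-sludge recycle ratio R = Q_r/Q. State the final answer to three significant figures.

R ≈ 0.188

Mass balance around the secondary clarifier (neglecting effluent solids): R = X / (X_r − X) = 1600 / (10100 − 1600) = 0.1882.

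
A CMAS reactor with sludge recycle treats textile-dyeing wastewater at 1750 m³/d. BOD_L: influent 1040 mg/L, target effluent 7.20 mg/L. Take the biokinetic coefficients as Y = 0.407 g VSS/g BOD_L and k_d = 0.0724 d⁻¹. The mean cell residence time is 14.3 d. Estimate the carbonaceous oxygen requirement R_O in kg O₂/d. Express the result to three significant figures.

Correct the yield for decay: Y_obs = Y/(1 + k_d θ_c) = 0.407 / (1 + 0.0724 × 14.3) = 0.407 / 2.035 = 0.2000.
Substrate removed = Q·(S₀ − S) = 1750 m³/d × (1040 − 7.20) g/m³ = 1.81×10^6 g/d = 1807 kg/d.
P_X = Y_obs·Q·(S₀ − S) = 0.2000 × 1807 = 361.4 kg VSS/d.
R_O = Q·(S₀ − S) − 1.42·P_X = 1807 − 1.42 × 361.4 = 1294 kg O₂/d.

R_O ≈ 1290 kg O₂/d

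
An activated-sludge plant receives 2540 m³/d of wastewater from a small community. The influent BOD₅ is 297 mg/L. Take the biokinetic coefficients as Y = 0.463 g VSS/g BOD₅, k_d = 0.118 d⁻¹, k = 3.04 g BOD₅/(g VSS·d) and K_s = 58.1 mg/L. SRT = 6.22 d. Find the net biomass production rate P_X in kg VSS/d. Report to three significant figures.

P_X ≈ 192 kg VSS/d

For a completely mixed reactor with recycle the Lawrence–McCarty relation gives S = K_s·(1 + k_d·θ_c) / [θ_c·(Y·k − k_d) − 1] = 58.1 × (1 + 0.118 × 6.22) / [6.22 × (0.463 × 3.04 − 0.118) − 1] = 100.7 / 7.021 = 14.35 mg/L.
Correct the yield for decay: Y_obs = Y/(1 + k_d θ_c) = 0.463 / (1 + 0.118 × 6.22) = 0.463 / 1.734 = 0.2670.
Q·(S₀ − S) = 2540 × (297 − 14.3) × 10⁻³ = 718.1 kg/d removed.
Net biomass production P_X = Y_obs × Q·(S₀ − S) = 0.2670 × 718.1 = 191.7 kg VSS/d.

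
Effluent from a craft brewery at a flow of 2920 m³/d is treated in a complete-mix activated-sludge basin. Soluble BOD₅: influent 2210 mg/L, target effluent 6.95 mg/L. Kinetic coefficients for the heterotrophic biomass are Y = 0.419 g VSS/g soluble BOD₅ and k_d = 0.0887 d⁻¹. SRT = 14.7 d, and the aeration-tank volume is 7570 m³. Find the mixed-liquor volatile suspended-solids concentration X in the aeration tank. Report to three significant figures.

X ≈ 2270 mg/L

X = Y·Q·ΔS·θ_c / [V·(1 + k_d θ_c)] = 0.419 × 2920 × (2210 − 6.95) × 14.7 / [7570 × (1 + 0.0887 × 14.7)] = 2272 mg/L.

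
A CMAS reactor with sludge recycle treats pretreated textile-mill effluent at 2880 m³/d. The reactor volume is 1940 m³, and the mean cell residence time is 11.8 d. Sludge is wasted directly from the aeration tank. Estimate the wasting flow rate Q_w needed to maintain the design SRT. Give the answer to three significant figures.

Q_w ≈ 164 m³/d

Wasting from the aeration tank: Q_w = V / θ_c = 1940 / 11.8 = 164.4 m³/d.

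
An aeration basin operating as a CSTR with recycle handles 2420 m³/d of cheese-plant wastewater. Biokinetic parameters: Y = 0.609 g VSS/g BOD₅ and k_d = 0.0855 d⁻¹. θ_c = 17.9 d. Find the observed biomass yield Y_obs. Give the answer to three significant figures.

Y_obs ≈ 0.241 g VSS/g BOD₅

Observed yield with endogenous decay: Y_obs = Y / (1 + k_d·θ_c) = 0.609 / (1 + 0.0855 × 17.9) = 0.609 / 2.530 = 0.2407 g VSS/g BOD₅.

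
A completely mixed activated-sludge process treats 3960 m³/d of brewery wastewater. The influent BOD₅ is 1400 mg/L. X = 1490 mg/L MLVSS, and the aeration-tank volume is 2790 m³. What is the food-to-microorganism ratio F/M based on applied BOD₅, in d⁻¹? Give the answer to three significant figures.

F/M ≈ 1.33 d⁻¹

F/M = applied load / biomass = Q·S₀/(V·X) = 3960 × 1400 / (2790 × 1490) = 1.334 d⁻¹.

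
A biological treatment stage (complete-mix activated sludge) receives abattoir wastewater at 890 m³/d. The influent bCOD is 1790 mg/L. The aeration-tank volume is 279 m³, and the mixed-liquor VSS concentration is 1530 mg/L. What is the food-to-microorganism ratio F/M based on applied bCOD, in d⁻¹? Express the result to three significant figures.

F/M = applied load / biomass = Q·S₀/(V·X) = 890 × 1790 / (279.0 × 1530) = 3.732 d⁻¹.

F/M ≈ 3.73 d⁻¹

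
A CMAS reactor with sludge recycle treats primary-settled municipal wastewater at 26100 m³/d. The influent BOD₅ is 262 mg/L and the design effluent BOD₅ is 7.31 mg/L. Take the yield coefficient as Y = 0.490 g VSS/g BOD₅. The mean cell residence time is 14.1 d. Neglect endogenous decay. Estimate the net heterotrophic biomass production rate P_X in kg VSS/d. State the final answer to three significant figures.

P_X ≈ 3260 kg VSS/d

No decay correction is needed, so Y_obs = Y = 0.490.
ΔS = 262 − 7.31 = 254.7 mg/L, so the substrate removal rate is 26100 × 254.7/1000 = 6647 kg BOD₅/d.
Biomass produced: P_X = Y_obs·Q·ΔS = 0.4900 × 6647 ≈ 3257 kg VSS/d.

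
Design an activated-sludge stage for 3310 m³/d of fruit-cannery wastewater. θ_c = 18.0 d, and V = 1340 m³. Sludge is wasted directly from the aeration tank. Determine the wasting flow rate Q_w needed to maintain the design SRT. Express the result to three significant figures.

Q_w ≈ 74.4 m³/d

For wasting at MLVSS concentration, Q_w = V/θ_c = 1340/18.0 = 74.44 m³/d.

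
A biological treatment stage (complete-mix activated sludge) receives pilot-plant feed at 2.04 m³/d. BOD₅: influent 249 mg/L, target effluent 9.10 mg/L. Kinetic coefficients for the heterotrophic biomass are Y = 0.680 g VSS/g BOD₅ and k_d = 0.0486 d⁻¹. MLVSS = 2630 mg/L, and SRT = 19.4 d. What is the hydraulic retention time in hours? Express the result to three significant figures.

From the SRT design equation V = Y Q (S₀−S) θ_c / [X (1 + k_d θ_c)] = 0.680 × 2.04 × (249 − 9.10) × 19.4 / [2630 × (1 + 0.0486 × 19.4)] = 6.46×10^3 / 5110 = 1.264 m³.
τ = V/Q = 1.264/2.04 = 0.6194 d, or 14.86 h.

τ ≈ 14.9 h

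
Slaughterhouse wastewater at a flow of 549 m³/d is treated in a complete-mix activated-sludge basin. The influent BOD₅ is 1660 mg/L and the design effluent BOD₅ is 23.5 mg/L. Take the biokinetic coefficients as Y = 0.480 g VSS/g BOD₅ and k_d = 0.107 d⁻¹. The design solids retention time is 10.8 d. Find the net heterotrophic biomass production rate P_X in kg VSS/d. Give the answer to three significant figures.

Correct the yield for decay: Y_obs = Y/(1 + k_d θ_c) = 0.480 / (1 + 0.107 × 10.8) = 0.480 / 2.156 = 0.2227.
Substrate removed = Q·(S₀ − S) = 549 m³/d × (1660 − 23.5) g/m³ = 8.98×10^5 g/d = 898.4 kg/d.
Biomass produced: P_X = Y_obs·Q·ΔS = 0.2227 × 898.4 ≈ 200.1 kg VSS/d.

P_X ≈ 200 kg VSS/d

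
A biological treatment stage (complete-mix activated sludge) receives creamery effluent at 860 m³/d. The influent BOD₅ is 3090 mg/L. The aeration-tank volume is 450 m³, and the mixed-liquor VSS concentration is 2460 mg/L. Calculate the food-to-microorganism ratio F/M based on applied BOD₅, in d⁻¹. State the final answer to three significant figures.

Food-to-microorganism ratio F/M = Q S₀ / (V X) = 860 × 3090 / (450.0 × 2460) = 2.401 d⁻¹.

F/M ≈ 2.40 d⁻¹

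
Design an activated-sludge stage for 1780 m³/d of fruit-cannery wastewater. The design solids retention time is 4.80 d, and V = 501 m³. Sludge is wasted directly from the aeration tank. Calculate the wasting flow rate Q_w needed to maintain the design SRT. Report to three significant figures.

With mixed-liquor wasting, θ_c = V/Q_w, so Q_w = V/θ_c = 501.0/4.80 = 104.4 m³/d.

Q_w ≈ 104 m³/d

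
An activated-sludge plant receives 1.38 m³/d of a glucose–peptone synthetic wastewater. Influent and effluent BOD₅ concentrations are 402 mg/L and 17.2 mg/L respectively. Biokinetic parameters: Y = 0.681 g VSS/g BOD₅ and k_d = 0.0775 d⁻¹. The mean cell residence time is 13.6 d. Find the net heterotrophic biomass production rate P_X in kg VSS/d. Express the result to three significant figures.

Y_obs = Y / (1 + k_d θ_c) = 0.681 / (1 + 0.0775 × 13.6) = 0.681 / 2.054 = 0.3315.
Q·(S₀ − S) = 1.38 × (402 − 17.2) × 10⁻³ = 0.5310 kg/d removed.
Net biomass production P_X = Y_obs × Q·(S₀ − S) = 0.3315 × 0.5310 = 0.1761 kg VSS/d.

P_X ≈ 0.176 kg VSS/d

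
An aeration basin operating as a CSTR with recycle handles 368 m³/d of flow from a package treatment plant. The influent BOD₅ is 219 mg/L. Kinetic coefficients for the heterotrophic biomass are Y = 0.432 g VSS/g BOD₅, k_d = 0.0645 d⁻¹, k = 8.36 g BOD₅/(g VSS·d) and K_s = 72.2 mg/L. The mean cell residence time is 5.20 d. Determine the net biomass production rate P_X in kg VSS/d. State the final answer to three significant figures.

Effluent substrate depends only on kinetics and SRT: S = K_s(1 + k_d θ_c) / [θ_c(Yk − k_d) − 1] = 72.2 × (1 + 0.0645 × 5.20) / [5.20 × (0.432 × 8.36 − 0.0645) − 1] = 96.42 / 17.44 = 5.527 mg/L.
Y_obs = Y / (1 + k_d θ_c) = 0.432 / (1 + 0.0645 × 5.20) = 0.432 / 1.335 = 0.3235.
Mass of BOD₅ removed per day: Q(S₀ − S) = 368 × 213.5 g/m³ = 78.56 kg/d.
Net biomass production P_X = Y_obs × Q·(S₀ − S) = 0.3235 × 78.56 = 25.41 kg VSS/d.

P_X ≈ 25.4 kg VSS/d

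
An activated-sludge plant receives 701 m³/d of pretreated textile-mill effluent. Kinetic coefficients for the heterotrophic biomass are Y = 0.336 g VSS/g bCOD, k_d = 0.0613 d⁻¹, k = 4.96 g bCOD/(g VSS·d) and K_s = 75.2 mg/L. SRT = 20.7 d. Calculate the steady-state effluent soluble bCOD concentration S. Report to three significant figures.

S ≈ 5.29 mg/L

For a completely mixed reactor with recycle the Lawrence–McCarty relation gives S = K_s·(1 + k_d·θ_c) / [θ_c·(Y·k − k_d) − 1] = 75.2 × (1 + 0.0613 × 20.7) / [20.7 × (0.336 × 4.96 − 0.0613) − 1] = 170.6 / 32.23 = 5.294 mg/L.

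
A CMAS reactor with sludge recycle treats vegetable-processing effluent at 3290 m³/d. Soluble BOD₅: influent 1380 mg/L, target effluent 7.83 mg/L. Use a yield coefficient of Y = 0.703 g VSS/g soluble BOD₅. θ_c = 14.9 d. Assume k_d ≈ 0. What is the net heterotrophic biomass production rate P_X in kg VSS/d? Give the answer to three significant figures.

P_X ≈ 3170 kg VSS/d

No decay correction is needed, so Y_obs = Y = 0.703.
ΔS = 1380 − 7.83 = 1372 mg/L, so the substrate removal rate is 3290 × 1372/1000 = 4514 kg soluble BOD₅/d.
Biomass produced: P_X = Y_obs·Q·ΔS = 0.7030 × 4514 ≈ 3174 kg VSS/d.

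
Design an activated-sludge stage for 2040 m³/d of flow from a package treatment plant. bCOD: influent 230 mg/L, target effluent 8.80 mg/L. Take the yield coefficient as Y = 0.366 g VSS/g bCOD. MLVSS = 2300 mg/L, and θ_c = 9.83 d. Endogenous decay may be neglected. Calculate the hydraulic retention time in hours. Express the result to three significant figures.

Biomass mass balance (decay neglected): V·X = Y·Q·(S₀ − S)·θ_c, so V = 0.366 × 2040 × (230 − 8.80) × 9.83 / 2300 = 705.9 m³.
Hydraulic retention time τ = V/Q = 705.9 / 2040 = 0.3460 d = 8.304 h.

τ ≈ 8.30 h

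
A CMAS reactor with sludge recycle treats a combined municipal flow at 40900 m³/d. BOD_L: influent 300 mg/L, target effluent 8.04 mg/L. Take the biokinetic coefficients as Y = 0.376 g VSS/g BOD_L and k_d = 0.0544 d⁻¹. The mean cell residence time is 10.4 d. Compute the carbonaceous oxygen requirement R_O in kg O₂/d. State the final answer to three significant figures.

R_O ≈ 7870 kg O₂/d

The observed yield is Y_obs = Y/(1 + k_d·θ_c) = 0.376 / (1 + 0.0544 × 10.4) = 0.376 / 1.566 = 0.2401 g VSS per g BOD_L removed.
Mass of BOD_L removed per day: Q(S₀ − S) = 40900 × 292.0 g/m³ = 11941 kg/d.
P_X = Y_obs·Q·(S₀ − S) = 0.2401 × 11941 = 2868 kg VSS/d.
R_O = Q·(S₀ − S) − 1.42·P_X = 11941 − 1.42 × 2868 = 7869 kg O₂/d.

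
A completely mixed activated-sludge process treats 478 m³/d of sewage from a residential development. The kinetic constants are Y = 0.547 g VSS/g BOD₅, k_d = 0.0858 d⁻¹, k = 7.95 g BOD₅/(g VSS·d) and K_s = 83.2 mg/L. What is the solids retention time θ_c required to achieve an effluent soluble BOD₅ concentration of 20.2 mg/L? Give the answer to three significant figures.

θ_c ≈ 1.31 d

At the target effluent, Y k S/(K_s+S) = 0.547×7.95×20.2/103.4 = 0.8495 d⁻¹.
Then 1/θ_c = μ − k_d = 0.8495 − 0.0858 = 0.7637 d⁻¹, giving θ_c = 1.309 d.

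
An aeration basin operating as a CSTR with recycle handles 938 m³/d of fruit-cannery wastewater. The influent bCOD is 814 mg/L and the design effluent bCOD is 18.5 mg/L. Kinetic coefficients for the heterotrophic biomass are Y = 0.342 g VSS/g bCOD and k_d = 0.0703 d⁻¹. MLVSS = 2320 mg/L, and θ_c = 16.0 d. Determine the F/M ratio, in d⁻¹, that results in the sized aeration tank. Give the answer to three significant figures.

F/M ≈ 0.397 d⁻¹

Steady-state biomass mass balance: V·X·(1 + k_d·θ_c) = Y·Q·(S₀ − S)·θ_c, so V = 0.342 × 938 × (814 − 18.5) × 16.0 / [2320 × (1 + 0.0703 × 16.0)] = 4.08×10^6 / 4930 = 828.3 m³.
Food-to-microorganism ratio F/M = Q S₀ / (V X) = 938 × 814 / (828.3 × 2320) = 0.3973 d⁻¹.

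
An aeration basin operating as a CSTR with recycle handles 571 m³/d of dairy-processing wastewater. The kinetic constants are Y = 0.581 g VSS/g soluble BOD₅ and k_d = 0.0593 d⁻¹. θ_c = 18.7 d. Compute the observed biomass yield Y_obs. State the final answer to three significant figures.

Y_obs ≈ 0.275 g VSS/g soluble BOD₅

Observed yield with endogenous decay: Y_obs = Y / (1 + k_d·θ_c) = 0.581 / (1 + 0.0593 × 18.7) = 0.581 / 2.109 = 0.2755 g VSS/g soluble BOD₅.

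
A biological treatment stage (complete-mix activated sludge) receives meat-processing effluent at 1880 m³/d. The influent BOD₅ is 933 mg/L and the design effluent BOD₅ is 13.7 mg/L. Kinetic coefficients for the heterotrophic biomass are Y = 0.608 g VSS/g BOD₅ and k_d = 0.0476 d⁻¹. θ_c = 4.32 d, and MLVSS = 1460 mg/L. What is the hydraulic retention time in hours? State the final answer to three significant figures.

Steady-state biomass mass balance: V·X·(1 + k_d·θ_c) = Y·Q·(S₀ − S)·θ_c, so V = 0.608 × 1880 × (933 − 13.7) × 4.32 / [1460 × (1 + 0.0476 × 4.32)] = 4.54×10^6 / 1760 = 2579 m³.
τ = V/Q = 2579/1880 = 1.372 d, or 32.92 h.

τ ≈ 32.9 h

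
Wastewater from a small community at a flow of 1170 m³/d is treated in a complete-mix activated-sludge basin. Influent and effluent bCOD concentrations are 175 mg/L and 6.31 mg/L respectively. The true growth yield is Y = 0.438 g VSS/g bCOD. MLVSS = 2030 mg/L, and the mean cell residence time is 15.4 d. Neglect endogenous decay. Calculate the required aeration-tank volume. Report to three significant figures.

V·X = Y·Q·ΔS·θ_c gives V = 0.438 × 1170 × (175 − 6.31) × 15.4 / 2030 = 655.8 m³.

V ≈ 656 m³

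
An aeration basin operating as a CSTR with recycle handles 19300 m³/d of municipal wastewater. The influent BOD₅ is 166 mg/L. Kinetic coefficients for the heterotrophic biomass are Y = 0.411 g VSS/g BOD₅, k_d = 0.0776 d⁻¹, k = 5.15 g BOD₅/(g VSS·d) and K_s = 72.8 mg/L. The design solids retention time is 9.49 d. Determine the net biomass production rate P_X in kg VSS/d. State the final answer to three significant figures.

P_X ≈ 727 kg VSS/d

From the Monod/SRT balance for a CMAS, S = K_s·(1+k_d θ_c)/[θ_c·(Y k − k_d) − 1] = 72.8 × (1 + 0.0776 × 9.49) / [9.49 × (0.411 × 5.15 − 0.0776) − 1] = 126.4 / 18.35 = 6.889 mg/L.
Observed yield with endogenous decay: Y_obs = Y / (1 + k_d·θ_c) = 0.411 / (1 + 0.0776 × 9.49) = 0.411 / 1.736 = 0.2367 g VSS/g BOD₅.
Substrate removed = Q·(S₀ − S) = 19300 m³/d × (166 − 6.89) g/m³ = 3.07×10^6 g/d = 3071 kg/d.
Biomass produced: P_X = Y_obs·Q·ΔS = 0.2367 × 3071 ≈ 726.8 kg VSS/d.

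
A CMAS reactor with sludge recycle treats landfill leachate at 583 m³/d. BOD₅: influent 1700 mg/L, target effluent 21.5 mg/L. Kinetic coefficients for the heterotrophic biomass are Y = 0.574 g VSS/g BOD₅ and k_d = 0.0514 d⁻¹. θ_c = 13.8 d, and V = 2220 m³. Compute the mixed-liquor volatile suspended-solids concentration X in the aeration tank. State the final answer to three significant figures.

Solving the biomass balance for X: X = Y Q (S₀−S) θ_c / [V (1+k_d θ_c)] = 0.574 × 583 × (1700 − 21.5) × 13.8 / [2220 × (1 + 0.0514 × 13.8)] = 2043 mg/L.

X ≈ 2040 mg/L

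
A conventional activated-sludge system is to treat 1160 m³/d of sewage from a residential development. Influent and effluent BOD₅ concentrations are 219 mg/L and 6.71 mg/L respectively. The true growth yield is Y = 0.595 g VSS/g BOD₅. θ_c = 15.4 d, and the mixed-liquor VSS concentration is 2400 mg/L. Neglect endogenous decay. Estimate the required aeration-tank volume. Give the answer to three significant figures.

Biomass mass balance (decay neglected): V·X = Y·Q·(S₀ − S)·θ_c, so V = 0.595 × 1160 × (219 − 6.71) × 15.4 / 2400 = 940.2 m³.

V ≈ 940 m³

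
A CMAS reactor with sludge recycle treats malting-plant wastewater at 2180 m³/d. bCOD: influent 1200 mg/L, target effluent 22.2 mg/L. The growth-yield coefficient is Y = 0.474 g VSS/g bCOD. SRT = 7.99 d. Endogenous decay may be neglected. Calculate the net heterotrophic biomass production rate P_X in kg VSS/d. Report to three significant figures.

With endogenous decay neglected, the observed yield equals the true yield: Y_obs = Y = 0.474 g VSS/g bCOD.
ΔS = 1200 − 22.2 = 1178 mg/L, so the substrate removal rate is 2180 × 1178/1000 = 2568 kg bCOD/d.
Net biomass production P_X = Y_obs × Q·(S₀ − S) = 0.4740 × 2568 = 1217 kg VSS/d.

P_X ≈ 1220 kg VSS/d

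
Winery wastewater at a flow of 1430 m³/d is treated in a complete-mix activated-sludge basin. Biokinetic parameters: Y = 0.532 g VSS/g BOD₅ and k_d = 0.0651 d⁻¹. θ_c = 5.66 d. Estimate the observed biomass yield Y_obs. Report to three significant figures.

Observed yield with endogenous decay: Y_obs = Y / (1 + k_d·θ_c) = 0.532 / (1 + 0.0651 × 5.66) = 0.532 / 1.368 = 0.3888 g VSS/g BOD₅.

Y_obs ≈ 0.389 g VSS/g BOD₅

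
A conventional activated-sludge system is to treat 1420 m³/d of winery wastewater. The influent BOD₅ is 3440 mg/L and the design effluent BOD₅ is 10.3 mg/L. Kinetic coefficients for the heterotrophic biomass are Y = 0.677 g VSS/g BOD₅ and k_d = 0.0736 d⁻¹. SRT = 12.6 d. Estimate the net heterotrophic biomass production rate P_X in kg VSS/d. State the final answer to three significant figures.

Y_obs = Y / (1 + k_d θ_c) = 0.677 / (1 + 0.0736 × 12.6) = 0.677 / 1.927 = 0.3513.
Q·(S₀ − S) = 1420 × (3440 − 10.3) × 10⁻³ = 4870 kg/d removed.
Biomass produced: P_X = Y_obs·Q·ΔS = 0.3513 × 4870 ≈ 1711 kg VSS/d.

P_X ≈ 1710 kg VSS/d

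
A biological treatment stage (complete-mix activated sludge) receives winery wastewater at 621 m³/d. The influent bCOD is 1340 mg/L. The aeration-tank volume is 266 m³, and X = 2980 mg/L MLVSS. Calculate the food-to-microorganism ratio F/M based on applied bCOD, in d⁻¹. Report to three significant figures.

F/M = applied load / biomass = Q·S₀/(V·X) = 621 × 1340 / (266.0 × 2980) = 1.050 d⁻¹.

F/M ≈ 1.05 d⁻¹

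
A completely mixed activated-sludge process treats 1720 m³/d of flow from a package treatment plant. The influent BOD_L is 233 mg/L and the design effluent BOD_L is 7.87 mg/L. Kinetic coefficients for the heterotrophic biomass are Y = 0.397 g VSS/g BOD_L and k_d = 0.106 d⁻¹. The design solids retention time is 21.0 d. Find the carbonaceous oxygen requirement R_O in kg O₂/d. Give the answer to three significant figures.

The observed yield is Y_obs = Y/(1 + k_d·θ_c) = 0.397 / (1 + 0.106 × 21.0) = 0.397 / 3.226 = 0.1231 g VSS per g BOD_L removed.
Q·(S₀ − S) = 1720 × (233 − 7.87) × 10⁻³ = 387.2 kg/d removed.
P_X = Y_obs·Q·(S₀ − S) = 0.1231 × 387.2 = 47.65 kg VSS/d.
R_O = Q·(S₀ − S) − 1.42·P_X = 387.2 − 1.42 × 47.65 = 319.6 kg O₂/d.

R_O ≈ 320 kg O₂/d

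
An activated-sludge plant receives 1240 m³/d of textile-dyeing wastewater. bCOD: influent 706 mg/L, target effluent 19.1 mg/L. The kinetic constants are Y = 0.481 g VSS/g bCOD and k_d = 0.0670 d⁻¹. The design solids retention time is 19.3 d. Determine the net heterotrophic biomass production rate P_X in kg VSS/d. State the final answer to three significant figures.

P_X ≈ 179 kg VSS/d

The observed yield is Y_obs = Y/(1 + k_d·θ_c) = 0.481 / (1 + 0.0670 × 19.3) = 0.481 / 2.293 = 0.2098 g VSS per g bCOD removed.
Q·(S₀ − S) = 1240 × (706 − 19.1) × 10⁻³ = 851.8 kg/d removed.
P_X = Y_obs · Q(S₀ − S) = 0.2098 × 851.8 = 178.7 kg VSS/d.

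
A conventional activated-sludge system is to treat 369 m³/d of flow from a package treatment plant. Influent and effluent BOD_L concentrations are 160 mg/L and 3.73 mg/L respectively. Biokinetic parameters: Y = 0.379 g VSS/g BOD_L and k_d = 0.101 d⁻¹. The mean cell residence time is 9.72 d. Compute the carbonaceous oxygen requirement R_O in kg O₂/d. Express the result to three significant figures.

Correct the yield for decay: Y_obs = Y/(1 + k_d θ_c) = 0.379 / (1 + 0.101 × 9.72) = 0.379 / 1.982 = 0.1912.
ΔS = 160 − 3.73 = 156.3 mg/L, so the substrate removal rate is 369 × 156.3/1000 = 57.66 kg BOD_L/d.
Net sludge production P_X = 0.1912 × 57.66 = 11.03 kg VSS/d.
Carbonaceous O₂ demand = substrate oxidised − cell-mass equivalent = 57.66 − 1.42 × 11.03 = 42.00 kg O₂/d.

R_O ≈ 42.0 kg O₂/d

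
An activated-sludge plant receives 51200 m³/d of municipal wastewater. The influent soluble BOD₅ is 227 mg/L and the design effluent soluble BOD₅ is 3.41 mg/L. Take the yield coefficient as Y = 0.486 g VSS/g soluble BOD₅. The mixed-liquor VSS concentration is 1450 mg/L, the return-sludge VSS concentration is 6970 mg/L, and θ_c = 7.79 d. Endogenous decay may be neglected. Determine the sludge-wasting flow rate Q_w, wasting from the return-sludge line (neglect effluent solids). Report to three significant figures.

V·X = Y·Q·ΔS·θ_c gives V = 0.486 × 51200 × (227 − 3.41) × 7.79 / 1450 = 29890 m³.
θ_c = V·X/(Q_w·X_r) when wasting from the recycle, so Q_w = V·X/(θ_c·X_r) = 29890 × 1450 / (7.79 × 6970) = 798.2 m³/d.

Q_w ≈ 798 m³/d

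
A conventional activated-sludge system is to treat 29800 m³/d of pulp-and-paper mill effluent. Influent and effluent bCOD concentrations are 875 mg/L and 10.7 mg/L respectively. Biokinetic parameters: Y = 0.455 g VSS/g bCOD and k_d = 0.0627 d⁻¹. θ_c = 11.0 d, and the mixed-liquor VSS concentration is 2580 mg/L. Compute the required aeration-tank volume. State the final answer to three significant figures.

V ≈ 29600 m³

Rearranging the biomass balance for a CMAS with decay, V = Y·Q·ΔS·θ_c / [X·(1+k_d θ_c)] = 0.455 × 29800 × (875 − 10.7) × 11.0 / [2580 × (1 + 0.0627 × 11.0)] = 1.29×10^8 / 4359 = 29570 m³.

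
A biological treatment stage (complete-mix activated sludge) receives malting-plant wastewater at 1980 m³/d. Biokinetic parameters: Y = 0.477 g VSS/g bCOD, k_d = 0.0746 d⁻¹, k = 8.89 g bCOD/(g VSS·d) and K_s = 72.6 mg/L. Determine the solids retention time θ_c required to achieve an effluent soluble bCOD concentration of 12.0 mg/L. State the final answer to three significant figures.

θ_c ≈ 1.90 d

At the target effluent, Y k S/(K_s+S) = 0.477×8.89×12.0/84.60 = 0.6015 d⁻¹.
1/θ_c = 0.6015 − 0.0746 = 0.5269 d⁻¹, so θ_c = 1.898 d.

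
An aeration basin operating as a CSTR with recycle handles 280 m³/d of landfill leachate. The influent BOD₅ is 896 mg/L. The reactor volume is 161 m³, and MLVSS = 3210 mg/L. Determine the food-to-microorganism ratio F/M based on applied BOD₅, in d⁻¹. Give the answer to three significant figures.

F/M = applied load / biomass = Q·S₀/(V·X) = 280 × 896 / (161.0 × 3210) = 0.4854 d⁻¹.

F/M ≈ 0.485 d⁻¹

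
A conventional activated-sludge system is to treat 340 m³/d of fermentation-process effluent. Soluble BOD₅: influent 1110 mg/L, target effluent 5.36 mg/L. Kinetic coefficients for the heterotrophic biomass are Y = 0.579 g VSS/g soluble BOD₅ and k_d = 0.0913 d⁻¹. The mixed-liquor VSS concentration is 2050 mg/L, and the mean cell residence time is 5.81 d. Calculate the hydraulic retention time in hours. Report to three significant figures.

τ ≈ 28.4 h

Steady-state biomass mass balance: V·X·(1 + k_d·θ_c) = Y·Q·(S₀ − S)·θ_c, so V = 0.579 × 340 × (1110 − 5.36) × 5.81 / [2050 × (1 + 0.0913 × 5.81)] = 1.26×10^6 / 3137 = 402.7 m³.
HRT = V/Q = 402.7 m³ / 340 m³·d⁻¹ = 1.184 d × 24 = 28.43 h.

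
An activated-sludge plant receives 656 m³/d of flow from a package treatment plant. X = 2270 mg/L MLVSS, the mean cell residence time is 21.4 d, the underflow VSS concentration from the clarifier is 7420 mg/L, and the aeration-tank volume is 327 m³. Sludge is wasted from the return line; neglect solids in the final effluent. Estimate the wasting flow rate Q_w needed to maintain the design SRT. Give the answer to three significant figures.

Q_w ≈ 4.67 m³/d

θ_c = V·X/(Q_w·X_r) when wasting from the recycle, so Q_w = V·X/(θ_c·X_r) = 327.0 × 2270 / (21.4 × 7420) = 4.675 m³/d.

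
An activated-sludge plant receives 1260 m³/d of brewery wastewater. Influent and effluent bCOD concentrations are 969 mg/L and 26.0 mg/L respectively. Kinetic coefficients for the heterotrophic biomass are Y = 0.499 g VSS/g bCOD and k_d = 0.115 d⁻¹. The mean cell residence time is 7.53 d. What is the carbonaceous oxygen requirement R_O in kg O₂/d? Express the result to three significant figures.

Correct the yield for decay: Y_obs = Y/(1 + k_d θ_c) = 0.499 / (1 + 0.115 × 7.53) = 0.499 / 1.866 = 0.2674.
Q·(S₀ − S) = 1260 × (969 − 26.0) × 10⁻³ = 1188 kg/d removed.
P_X = Y_obs·Q·(S₀ − S) = 0.2674 × 1188 = 317.7 kg VSS/d.
R_O = Q·ΔS − 1.42 P_X = 1188 − 451.2 = 737.0 kg O₂/d.

R_O ≈ 737 kg O₂/d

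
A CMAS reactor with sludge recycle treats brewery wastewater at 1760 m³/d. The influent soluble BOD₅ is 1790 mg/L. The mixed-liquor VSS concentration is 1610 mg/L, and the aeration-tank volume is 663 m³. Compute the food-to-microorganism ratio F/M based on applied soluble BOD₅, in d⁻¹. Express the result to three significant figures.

F/M = applied load / biomass = Q·S₀/(V·X) = 1760 × 1790 / (663.0 × 1610) = 2.951 d⁻¹.

F/M ≈ 2.95 d⁻¹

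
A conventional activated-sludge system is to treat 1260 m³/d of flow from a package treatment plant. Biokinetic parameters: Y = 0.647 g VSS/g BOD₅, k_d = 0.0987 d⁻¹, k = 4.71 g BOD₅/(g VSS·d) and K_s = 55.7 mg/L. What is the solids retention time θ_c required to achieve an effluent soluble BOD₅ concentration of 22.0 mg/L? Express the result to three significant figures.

From 1/θ_c = Y·k·S/(K_s + S) − k_d: Y·k·S/(K_s+S) = 0.647 × 4.71 × 22.0 / (55.7 + 22.0) = 0.8628 d⁻¹.
θ_c = 1/(μ − k_d) = 1/(0.8628 − 0.0987) = 1/0.7641 = 1.309 d.

θ_c ≈ 1.31 d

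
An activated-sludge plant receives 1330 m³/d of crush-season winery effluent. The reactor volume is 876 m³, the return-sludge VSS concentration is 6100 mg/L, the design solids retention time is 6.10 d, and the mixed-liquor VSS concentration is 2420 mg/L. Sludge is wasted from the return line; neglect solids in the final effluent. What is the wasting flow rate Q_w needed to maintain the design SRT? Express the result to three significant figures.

Q_w = (V·X)/(θ_c X_r) = 876.0 × 2420 / (6.10 × 6100) = 56.97 m³/d.

Q_w ≈ 57.0 m³/d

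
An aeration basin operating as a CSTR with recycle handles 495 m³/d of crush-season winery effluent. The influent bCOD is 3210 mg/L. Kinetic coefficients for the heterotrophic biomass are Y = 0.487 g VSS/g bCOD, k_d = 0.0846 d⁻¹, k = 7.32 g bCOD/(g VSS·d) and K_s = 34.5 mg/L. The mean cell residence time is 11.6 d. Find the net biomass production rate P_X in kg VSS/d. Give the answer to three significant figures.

P_X ≈ 390 kg VSS/d

From the Monod/SRT balance for a CMAS, S = K_s·(1+k_d θ_c)/[θ_c·(Y k − k_d) − 1] = 34.5 × (1 + 0.0846 × 11.6) / [11.6 × (0.487 × 7.32 − 0.0846) − 1] = 68.36 / 39.37 = 1.736 mg/L.
The observed yield is Y_obs = Y/(1 + k_d·θ_c) = 0.487 / (1 + 0.0846 × 11.6) = 0.487 / 1.981 = 0.2458 g VSS per g bCOD removed.
Q·(S₀ − S) = 495 × (3210 − 1.74) × 10⁻³ = 1588 kg/d removed.
Net biomass production P_X = Y_obs × Q·(S₀ − S) = 0.2458 × 1588 = 390.3 kg VSS/d.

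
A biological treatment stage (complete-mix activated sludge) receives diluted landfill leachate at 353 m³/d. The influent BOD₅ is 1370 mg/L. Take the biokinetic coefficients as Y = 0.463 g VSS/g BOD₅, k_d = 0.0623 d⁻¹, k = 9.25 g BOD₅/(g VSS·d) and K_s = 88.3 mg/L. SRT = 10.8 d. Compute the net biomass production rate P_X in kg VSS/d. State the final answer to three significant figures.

P_X ≈ 134 kg VSS/d

Effluent substrate depends only on kinetics and SRT: S = K_s(1 + k_d θ_c) / [θ_c(Yk − k_d) − 1] = 88.3 × (1 + 0.0623 × 10.8) / [10.8 × (0.463 × 9.25 − 0.0623) − 1] = 147.7 / 44.58 = 3.313 mg/L.
The observed yield is Y_obs = Y/(1 + k_d·θ_c) = 0.463 / (1 + 0.0623 × 10.8) = 0.463 / 1.673 = 0.2768 g VSS per g BOD₅ removed.
Q·(S₀ − S) = 353 × (1370 − 3.31) × 10⁻³ = 482.4 kg/d removed.
P_X = Y_obs · Q(S₀ − S) = 0.2768 × 482.4 = 133.5 kg VSS/d.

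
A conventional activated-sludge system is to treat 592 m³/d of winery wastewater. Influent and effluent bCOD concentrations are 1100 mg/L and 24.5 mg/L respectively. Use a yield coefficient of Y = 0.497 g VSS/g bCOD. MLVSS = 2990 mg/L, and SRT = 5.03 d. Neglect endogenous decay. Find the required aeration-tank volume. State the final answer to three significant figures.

With k_d = 0 the design equation reduces to V = Y Q (S₀−S) θ_c / X = 0.497 × 592 × (1100 − 24.5) × 5.03 / 2990 = 532.3 m³.

V ≈ 532 m³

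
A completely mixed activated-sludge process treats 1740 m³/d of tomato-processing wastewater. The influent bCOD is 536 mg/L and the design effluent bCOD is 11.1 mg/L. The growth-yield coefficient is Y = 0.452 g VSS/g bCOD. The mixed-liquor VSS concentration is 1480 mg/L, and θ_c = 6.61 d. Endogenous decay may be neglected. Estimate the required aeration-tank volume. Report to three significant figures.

V ≈ 1840 m³

With k_d = 0 the design equation reduces to V = Y Q (S₀−S) θ_c / X = 0.452 × 1740 × (536 − 11.1) × 6.61 / 1480 = 1844 m³.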